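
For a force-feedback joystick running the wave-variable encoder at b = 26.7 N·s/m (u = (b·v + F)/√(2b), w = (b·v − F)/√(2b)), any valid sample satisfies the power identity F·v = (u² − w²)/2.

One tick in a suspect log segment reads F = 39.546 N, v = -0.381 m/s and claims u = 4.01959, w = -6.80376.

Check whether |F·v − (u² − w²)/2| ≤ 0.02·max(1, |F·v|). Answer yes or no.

F·v = 39.546×(-0.381) = -15.06703 W.
(u² − w²)/2 = (16.15710 − 46.29115)/2 = -15.06702 W.
|Δ| = 0.00000;  2% of max(1, |F·v|) = 0.30134.

yes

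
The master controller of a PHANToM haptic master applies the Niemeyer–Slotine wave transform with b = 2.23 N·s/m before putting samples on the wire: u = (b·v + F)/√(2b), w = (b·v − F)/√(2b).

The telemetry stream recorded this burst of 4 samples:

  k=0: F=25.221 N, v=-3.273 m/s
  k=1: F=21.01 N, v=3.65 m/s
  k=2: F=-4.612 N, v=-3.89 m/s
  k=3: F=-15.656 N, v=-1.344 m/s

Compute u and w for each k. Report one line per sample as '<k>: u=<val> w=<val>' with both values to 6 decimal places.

k=0: b·v=2.23×(-3.273)=-7.298790; √(2b)=2.111871; u=(-7.298790+25.221)/2.111871=8.486412, w=(-7.298790−25.221)/2.111871=-15.398567
k=1: b·v=2.23×3.65=8.139500; √(2b)=2.111871; u=(8.139500+21.01)/2.111871=13.802688, w=(8.139500−21.01)/2.111871=-6.094358
k=2: b·v=2.23×(-3.89)=-8.674700; √(2b)=2.111871; u=(-8.674700+(-4.612))/2.111871=-6.291435, w=(-8.674700−(-4.612))/2.111871=-1.923744
k=3: b·v=2.23×(-1.344)=-2.997120; √(2b)=2.111871; u=(-2.997120+(-15.656))/2.111871=-8.832508, w=(-2.997120−(-15.656))/2.111871=5.994153

0: u=8.486412 w=-15.398567
1: u=13.802688 w=-6.094358
2: u=-6.291435 w=-1.923744
3: u=-8.832508 w=5.994153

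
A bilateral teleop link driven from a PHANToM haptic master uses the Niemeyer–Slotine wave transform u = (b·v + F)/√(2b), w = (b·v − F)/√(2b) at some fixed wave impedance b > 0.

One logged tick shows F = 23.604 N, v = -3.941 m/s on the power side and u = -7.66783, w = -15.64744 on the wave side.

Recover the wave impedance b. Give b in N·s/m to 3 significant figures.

b = 17.5 N·s/m

u + w = -23.31527;  u + w = √(2b)·v, so √(2b) = -23.31527/(-3.941) = 5.91608.
b = (√(2b))²/2 = 35.00000/2 = 17.50000.
(Check via u − w = 2F/√(2b): u − w = 7.97961, 2F/√(2b) = 7.97961.)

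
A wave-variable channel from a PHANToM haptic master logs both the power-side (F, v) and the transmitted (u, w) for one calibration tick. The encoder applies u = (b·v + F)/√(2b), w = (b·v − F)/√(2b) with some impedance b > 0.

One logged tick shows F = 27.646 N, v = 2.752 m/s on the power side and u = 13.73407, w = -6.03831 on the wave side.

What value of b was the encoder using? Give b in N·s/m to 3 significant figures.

b = 3.91 N·s/m

u + w = 7.69576;  u + w = √(2b)·v, so √(2b) = 7.69576/2.752 = 2.79642.
b = (√(2b))²/2 = 7.81999/2 = 3.90999.
(Check via u − w = 2F/√(2b): u − w = 19.77238, 2F/√(2b) = 19.77239.)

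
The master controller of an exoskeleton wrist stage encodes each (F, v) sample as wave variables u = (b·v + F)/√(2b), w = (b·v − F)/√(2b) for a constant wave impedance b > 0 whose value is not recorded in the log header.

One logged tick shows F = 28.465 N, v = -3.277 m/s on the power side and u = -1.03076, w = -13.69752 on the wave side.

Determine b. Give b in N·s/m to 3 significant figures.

b = 10.1 N·s/m

u + w = -14.7283;  u + w = √(2b)·v, so √(2b) = -14.7283/(-3.277) = 4.4944.
b = (√(2b))²/2 = 20.2000/2 = 10.1000.
(Check via u − w = 2F/√(2b): u − w = 12.6668, 2F/√(2b) = 12.6668.)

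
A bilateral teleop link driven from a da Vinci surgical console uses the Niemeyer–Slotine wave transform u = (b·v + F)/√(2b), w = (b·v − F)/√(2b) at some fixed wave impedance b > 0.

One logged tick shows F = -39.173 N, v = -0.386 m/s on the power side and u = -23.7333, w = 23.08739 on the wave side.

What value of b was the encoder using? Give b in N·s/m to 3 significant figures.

u + w = -0.6459;  u + w = √(2b)·v, so √(2b) = -0.6459/(-0.386) = 1.6733.
b = (√(2b))²/2 = 2.8001/2 = 1.4000.
(Check via u − w = 2F/√(2b): u − w = -46.8207, 2F/√(2b) = -46.8201.)

b = 1.4 N·s/m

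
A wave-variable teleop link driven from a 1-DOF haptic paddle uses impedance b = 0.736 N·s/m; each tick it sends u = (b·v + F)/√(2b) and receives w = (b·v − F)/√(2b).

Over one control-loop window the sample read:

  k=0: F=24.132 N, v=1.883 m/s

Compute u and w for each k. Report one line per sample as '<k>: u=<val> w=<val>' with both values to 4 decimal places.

k=0: b·v=0.736×1.883=1.3859; √(2b)=1.2133; u=(1.3859+24.132)/1.2133=21.0325, w=(1.3859−24.132)/1.2133=-18.7479

0: u=21.0325 w=-18.7479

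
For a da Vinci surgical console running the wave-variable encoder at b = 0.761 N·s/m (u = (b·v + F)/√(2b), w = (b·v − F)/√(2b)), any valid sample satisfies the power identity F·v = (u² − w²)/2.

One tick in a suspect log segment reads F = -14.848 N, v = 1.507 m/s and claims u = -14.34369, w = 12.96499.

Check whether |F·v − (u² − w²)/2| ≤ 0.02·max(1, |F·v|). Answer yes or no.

no

F·v = (-14.848)×1.507 = -22.37594 W.
(u² − w²)/2 = (205.74144 − 168.09097)/2 = 18.82524 W.
|Δ| = 41.20117;  2% of max(1, |F·v|) = 0.44752.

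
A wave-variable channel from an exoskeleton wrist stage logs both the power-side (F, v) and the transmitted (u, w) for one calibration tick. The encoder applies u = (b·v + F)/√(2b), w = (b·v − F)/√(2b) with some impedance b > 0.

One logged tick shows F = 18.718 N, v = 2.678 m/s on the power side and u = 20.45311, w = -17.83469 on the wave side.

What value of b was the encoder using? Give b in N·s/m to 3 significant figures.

u + w = 2.6184;  u + w = √(2b)·v, so √(2b) = 2.6184/2.678 = 0.9778.
b = (√(2b))²/2 = 0.9560/2 = 0.4780.
(Check via u − w = 2F/√(2b): u − w = 38.2878, 2F/√(2b) = 38.2878.)

b = 0.478 N·s/m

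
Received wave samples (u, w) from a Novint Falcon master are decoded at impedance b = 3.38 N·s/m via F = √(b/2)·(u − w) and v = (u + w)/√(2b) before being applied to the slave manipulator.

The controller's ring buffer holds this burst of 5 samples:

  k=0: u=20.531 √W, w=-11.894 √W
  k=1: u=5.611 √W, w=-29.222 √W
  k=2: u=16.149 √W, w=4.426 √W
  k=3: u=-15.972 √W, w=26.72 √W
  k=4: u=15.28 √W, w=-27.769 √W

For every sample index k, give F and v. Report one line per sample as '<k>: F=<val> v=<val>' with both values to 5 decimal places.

k=0: u−w=32.42500, u+w=8.63700; √(b/2)=1.30000, √(2b)=2.60000; F=1.30000×32.425=42.15250, v=8.63700/2.60000=3.32192
k=1: u−w=34.83300, u+w=-23.61100; √(b/2)=1.30000, √(2b)=2.60000; F=1.30000×34.833=45.28290, v=-23.61100/2.60000=-9.08115
k=2: u−w=11.72300, u+w=20.57500; √(b/2)=1.30000, √(2b)=2.60000; F=1.30000×11.723=15.23990, v=20.57500/2.60000=7.91346
k=3: u−w=-42.69200, u+w=10.74800; √(b/2)=1.30000, √(2b)=2.60000; F=1.30000×(-42.692)=-55.49960, v=10.74800/2.60000=4.13385
k=4: u−w=43.04900, u+w=-12.48900; √(b/2)=1.30000, √(2b)=2.60000; F=1.30000×43.049=55.96370, v=-12.48900/2.60000=-4.80346

0: F=42.15250 v=3.32192
1: F=45.28290 v=-9.08115
2: F=15.23990 v=7.91346
3: F=-55.49960 v=4.13385
4: F=55.96370 v=-4.80346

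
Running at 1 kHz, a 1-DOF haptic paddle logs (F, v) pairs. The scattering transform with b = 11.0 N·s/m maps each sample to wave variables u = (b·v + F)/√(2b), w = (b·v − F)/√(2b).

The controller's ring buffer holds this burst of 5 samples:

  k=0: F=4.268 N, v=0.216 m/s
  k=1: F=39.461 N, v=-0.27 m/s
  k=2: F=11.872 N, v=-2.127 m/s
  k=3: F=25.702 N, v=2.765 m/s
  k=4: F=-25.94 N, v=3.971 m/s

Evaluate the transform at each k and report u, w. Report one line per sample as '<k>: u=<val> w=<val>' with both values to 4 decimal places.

0: u=1.4165 w=-0.4034
1: u=7.7799 w=-9.0463
2: u=-2.4571 w=-7.5194
3: u=11.9642 w=1.0048
4: u=3.7824 w=14.8432

k=0: b·v=11.0×0.216=2.3760; √(2b)=4.6904; u=(2.3760+4.268)/4.6904=1.4165, w=(2.3760−4.268)/4.6904=-0.4034
k=1: b·v=11.0×(-0.27)=-2.9700; √(2b)=4.6904; u=(-2.9700+39.461)/4.6904=7.7799, w=(-2.9700−39.461)/4.6904=-9.0463
k=2: b·v=11.0×(-2.127)=-23.3970; √(2b)=4.6904; u=(-23.3970+11.872)/4.6904=-2.4571, w=(-23.3970−11.872)/4.6904=-7.5194
k=3: b·v=11.0×2.765=30.4150; √(2b)=4.6904; u=(30.4150+25.702)/4.6904=11.9642, w=(30.4150−25.702)/4.6904=1.0048
k=4: b·v=11.0×3.971=43.6810; √(2b)=4.6904; u=(43.6810+(-25.94))/4.6904=3.7824, w=(43.6810−(-25.94))/4.6904=14.8432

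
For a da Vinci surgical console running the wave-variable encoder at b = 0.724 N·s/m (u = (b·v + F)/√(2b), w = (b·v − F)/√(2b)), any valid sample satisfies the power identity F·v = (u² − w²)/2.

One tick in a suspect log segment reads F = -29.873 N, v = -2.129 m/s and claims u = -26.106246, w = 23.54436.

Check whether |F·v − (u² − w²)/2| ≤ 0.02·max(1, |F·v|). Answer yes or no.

F·v = (-29.873)×(-2.129) = 63.599617 W.
(u² − w²)/2 = (681.536080 − 554.336888)/2 = 63.599596 W.
|Δ| = 0.000021;  2% of max(1, |F·v|) = 1.271992.

yes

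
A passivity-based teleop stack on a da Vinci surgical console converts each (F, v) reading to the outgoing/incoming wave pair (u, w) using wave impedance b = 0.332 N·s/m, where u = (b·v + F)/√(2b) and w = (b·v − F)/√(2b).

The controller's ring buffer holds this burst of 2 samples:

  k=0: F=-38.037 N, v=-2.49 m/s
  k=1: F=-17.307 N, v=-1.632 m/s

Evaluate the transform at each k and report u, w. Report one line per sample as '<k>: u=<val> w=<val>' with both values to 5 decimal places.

0: u=-47.69358 w=45.66457
1: u=-21.90411 w=20.57425

k=0: b·v=0.332×(-2.49)=-0.82668; √(2b)=0.81486; u=(-0.82668+(-38.037))/0.81486=-47.69358, w=(-0.82668−(-38.037))/0.81486=45.66457
k=1: b·v=0.332×(-1.632)=-0.54182; √(2b)=0.81486; u=(-0.54182+(-17.307))/0.81486=-21.90411, w=(-0.54182−(-17.307))/0.81486=20.57425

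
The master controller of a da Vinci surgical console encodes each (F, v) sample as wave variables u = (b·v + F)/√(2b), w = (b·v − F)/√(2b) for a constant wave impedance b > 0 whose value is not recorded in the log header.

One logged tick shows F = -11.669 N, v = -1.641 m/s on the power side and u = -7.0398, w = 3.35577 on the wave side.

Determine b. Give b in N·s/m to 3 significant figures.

b = 2.52 N·s/m

u + w = -3.68403;  u + w = √(2b)·v, so √(2b) = -3.68403/(-1.641) = 2.24499.
b = (√(2b))²/2 = 5.03998/2 = 2.51999.
(Check via u − w = 2F/√(2b): u − w = -10.39557, 2F/√(2b) = -10.39559.)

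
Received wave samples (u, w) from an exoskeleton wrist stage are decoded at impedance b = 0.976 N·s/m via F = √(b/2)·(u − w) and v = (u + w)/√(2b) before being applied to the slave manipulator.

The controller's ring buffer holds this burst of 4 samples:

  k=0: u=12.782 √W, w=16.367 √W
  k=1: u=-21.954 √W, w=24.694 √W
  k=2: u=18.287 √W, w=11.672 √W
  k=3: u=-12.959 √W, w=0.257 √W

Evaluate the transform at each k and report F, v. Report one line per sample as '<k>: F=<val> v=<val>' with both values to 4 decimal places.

k=0: u−w=-3.5850, u+w=29.1490; √(b/2)=0.6986, √(2b)=1.3971; F=0.6986×(-3.585)=-2.5044, v=29.1490/1.3971=20.8633
k=1: u−w=-46.6480, u+w=2.7400; √(b/2)=0.6986, √(2b)=1.3971; F=0.6986×(-46.648)=-32.5869, v=2.7400/1.3971=1.9611
k=2: u−w=6.6150, u+w=29.9590; √(b/2)=0.6986, √(2b)=1.3971; F=0.6986×6.615=4.6210, v=29.9590/1.3971=21.4431
k=3: u−w=-13.2160, u+w=-12.7020; √(b/2)=0.6986, √(2b)=1.3971; F=0.6986×(-13.216)=-9.2323, v=-12.7020/1.3971=-9.0914

0: F=-2.5044 v=20.8633
1: F=-32.5869 v=1.9611
2: F=4.6210 v=21.4431
3: F=-9.2323 v=-9.0914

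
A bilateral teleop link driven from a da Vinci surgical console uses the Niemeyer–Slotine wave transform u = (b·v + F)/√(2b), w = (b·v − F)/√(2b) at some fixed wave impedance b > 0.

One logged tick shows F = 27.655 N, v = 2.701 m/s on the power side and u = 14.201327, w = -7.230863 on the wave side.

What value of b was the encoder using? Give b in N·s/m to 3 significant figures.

u + w = 6.970464;  u + w = √(2b)·v, so √(2b) = 6.970464/2.701 = 2.580698.
b = (√(2b))²/2 = 6.660000/2 = 3.330000.
(Check via u − w = 2F/√(2b): u − w = 21.432190, 2F/√(2b) = 21.432190.)

b = 3.33 N·s/m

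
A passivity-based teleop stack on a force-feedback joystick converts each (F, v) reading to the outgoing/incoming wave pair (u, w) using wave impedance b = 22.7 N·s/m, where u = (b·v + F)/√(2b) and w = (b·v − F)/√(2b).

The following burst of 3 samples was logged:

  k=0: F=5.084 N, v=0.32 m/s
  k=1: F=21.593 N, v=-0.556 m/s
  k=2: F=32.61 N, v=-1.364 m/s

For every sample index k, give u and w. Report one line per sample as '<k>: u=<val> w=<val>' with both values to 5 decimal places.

k=0: b·v=22.7×0.32=7.26400; √(2b)=6.73795; u=(7.26400+5.084)/6.73795=1.83260, w=(7.26400−5.084)/6.73795=0.32354
k=1: b·v=22.7×(-0.556)=-12.62120; √(2b)=6.73795; u=(-12.62120+21.593)/6.73795=1.33153, w=(-12.62120−21.593)/6.73795=-5.07783
k=2: b·v=22.7×(-1.364)=-30.96280; √(2b)=6.73795; u=(-30.96280+32.61)/6.73795=0.24447, w=(-30.96280−32.61)/6.73795=-9.43503

0: u=1.83260 w=0.32354
1: u=1.33153 w=-5.07783
2: u=0.24447 w=-9.43503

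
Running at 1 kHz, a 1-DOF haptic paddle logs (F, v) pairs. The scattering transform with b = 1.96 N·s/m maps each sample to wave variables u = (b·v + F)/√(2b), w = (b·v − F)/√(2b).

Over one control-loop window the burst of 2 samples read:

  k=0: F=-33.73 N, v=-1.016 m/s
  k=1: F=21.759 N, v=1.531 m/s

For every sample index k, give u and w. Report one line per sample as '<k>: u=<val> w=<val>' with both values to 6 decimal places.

0: u=-18.042011 w=16.030434
1: u=12.505567 w=-9.474342

k=0: b·v=1.96×(-1.016)=-1.991360; √(2b)=1.979899; u=(-1.991360+(-33.73))/1.979899=-18.042011, w=(-1.991360−(-33.73))/1.979899=16.030434
k=1: b·v=1.96×1.531=3.000760; √(2b)=1.979899; u=(3.000760+21.759)/1.979899=12.505567, w=(3.000760−21.759)/1.979899=-9.474342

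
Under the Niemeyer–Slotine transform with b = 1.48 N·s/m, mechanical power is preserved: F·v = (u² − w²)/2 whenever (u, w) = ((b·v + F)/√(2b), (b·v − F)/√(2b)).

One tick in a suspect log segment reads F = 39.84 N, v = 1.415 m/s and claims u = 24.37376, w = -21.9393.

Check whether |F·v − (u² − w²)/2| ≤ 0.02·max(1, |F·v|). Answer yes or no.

yes

F·v = 39.84×1.415 = 56.3736 W.
(u² − w²)/2 = (594.0802 − 481.3329)/2 = 56.3736 W.
|Δ| = 0.0000;  2% of max(1, |F·v|) = 1.1275.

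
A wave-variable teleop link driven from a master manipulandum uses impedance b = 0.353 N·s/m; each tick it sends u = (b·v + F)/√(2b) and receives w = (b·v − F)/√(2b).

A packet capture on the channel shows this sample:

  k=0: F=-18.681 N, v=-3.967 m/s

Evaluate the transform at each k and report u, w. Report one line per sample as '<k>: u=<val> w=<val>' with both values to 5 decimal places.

k=0: b·v=0.353×(-3.967)=-1.40035; √(2b)=0.84024; u=(-1.40035+(-18.681))/0.84024=-23.89960, w=(-1.40035−(-18.681))/0.84024=20.56637

0: u=-23.89960 w=20.56637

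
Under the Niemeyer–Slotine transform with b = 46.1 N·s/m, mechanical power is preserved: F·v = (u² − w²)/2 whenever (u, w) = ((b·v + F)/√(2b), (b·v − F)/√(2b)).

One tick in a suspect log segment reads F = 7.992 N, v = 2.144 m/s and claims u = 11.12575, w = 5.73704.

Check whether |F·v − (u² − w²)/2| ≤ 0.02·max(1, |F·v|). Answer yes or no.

F·v = 7.992×2.144 = 17.13485 W.
(u² − w²)/2 = (123.78231 − 32.91363)/2 = 45.43434 W.
|Δ| = 28.29949;  2% of max(1, |F·v|) = 0.34270.

no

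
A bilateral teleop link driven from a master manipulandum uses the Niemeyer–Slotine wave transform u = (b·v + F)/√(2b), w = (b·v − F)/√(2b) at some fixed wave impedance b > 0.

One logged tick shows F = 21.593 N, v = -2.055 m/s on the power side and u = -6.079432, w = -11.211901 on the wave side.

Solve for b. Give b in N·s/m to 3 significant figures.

u + w = -17.291333;  u + w = √(2b)·v, so √(2b) = -17.291333/(-2.055) = 8.414274.
b = (√(2b))²/2 = 70.800006/2 = 35.400003.
(Check via u − w = 2F/√(2b): u − w = 5.132469, 2F/√(2b) = 5.132469.)

b = 35.4 N·s/m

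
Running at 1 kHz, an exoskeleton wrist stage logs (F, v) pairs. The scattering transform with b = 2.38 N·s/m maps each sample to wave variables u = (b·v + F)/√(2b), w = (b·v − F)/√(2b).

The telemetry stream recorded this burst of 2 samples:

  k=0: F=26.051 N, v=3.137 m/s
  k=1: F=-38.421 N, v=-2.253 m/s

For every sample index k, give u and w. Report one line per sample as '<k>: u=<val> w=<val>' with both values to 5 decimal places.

k=0: b·v=2.38×3.137=7.46606; √(2b)=2.18174; u=(7.46606+26.051)/2.18174=15.36252, w=(7.46606−26.051)/2.18174=-8.51839
k=1: b·v=2.38×(-2.253)=-5.36214; √(2b)=2.18174; u=(-5.36214+(-38.421))/2.18174=-20.06797, w=(-5.36214−(-38.421))/2.18174=15.15250

0: u=15.36252 w=-8.51839
1: u=-20.06797 w=15.15250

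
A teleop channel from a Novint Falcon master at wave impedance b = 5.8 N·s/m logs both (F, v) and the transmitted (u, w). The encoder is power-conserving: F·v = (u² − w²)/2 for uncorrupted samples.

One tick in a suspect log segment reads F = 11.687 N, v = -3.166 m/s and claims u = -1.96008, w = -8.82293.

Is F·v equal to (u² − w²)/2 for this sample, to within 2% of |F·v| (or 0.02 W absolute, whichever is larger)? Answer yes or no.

yes

F·v = 11.687×(-3.166) = -37.0010 W.
(u² − w²)/2 = (3.8419 − 77.8441)/2 = -37.0011 W.
|Δ| = 0.0000;  2% of max(1, |F·v|) = 0.7400.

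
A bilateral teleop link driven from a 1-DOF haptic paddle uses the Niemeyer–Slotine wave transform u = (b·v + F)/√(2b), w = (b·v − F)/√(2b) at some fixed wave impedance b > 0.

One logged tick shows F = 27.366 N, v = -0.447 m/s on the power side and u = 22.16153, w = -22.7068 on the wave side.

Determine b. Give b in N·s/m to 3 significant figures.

u + w = -0.5453;  u + w = √(2b)·v, so √(2b) = -0.5453/(-0.447) = 1.2198.
b = (√(2b))²/2 = 1.4880/2 = 0.7440.
(Check via u − w = 2F/√(2b): u − w = 44.8683, 2F/√(2b) = 44.8681.)

b = 0.744 N·s/m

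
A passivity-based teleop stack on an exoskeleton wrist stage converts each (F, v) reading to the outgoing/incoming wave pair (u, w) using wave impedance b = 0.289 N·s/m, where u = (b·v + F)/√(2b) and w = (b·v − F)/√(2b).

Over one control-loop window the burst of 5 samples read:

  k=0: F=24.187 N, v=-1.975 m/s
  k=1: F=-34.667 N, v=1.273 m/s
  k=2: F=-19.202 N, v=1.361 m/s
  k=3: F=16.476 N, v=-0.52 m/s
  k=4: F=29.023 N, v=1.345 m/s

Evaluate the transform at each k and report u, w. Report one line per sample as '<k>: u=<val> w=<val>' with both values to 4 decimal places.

k=0: b·v=0.289×(-1.975)=-0.5708; √(2b)=0.7603; u=(-0.5708+24.187)/0.7603=31.0632, w=(-0.5708−24.187)/0.7603=-32.5647
k=1: b·v=0.289×1.273=0.3679; √(2b)=0.7603; u=(0.3679+(-34.667))/0.7603=-45.1148, w=(0.3679−(-34.667))/0.7603=46.0826
k=2: b·v=0.289×1.361=0.3933; √(2b)=0.7603; u=(0.3933+(-19.202))/0.7603=-24.7397, w=(0.3933−(-19.202))/0.7603=25.7744
k=3: b·v=0.289×(-0.52)=-0.1503; √(2b)=0.7603; u=(-0.1503+16.476)/0.7603=21.4738, w=(-0.1503−16.476)/0.7603=-21.8691
k=4: b·v=0.289×1.345=0.3887; √(2b)=0.7603; u=(0.3887+29.023)/0.7603=38.6862, w=(0.3887−29.023)/0.7603=-37.6637

0: u=31.0632 w=-32.5647
1: u=-45.1148 w=46.0826
2: u=-24.7397 w=25.7744
3: u=21.4738 w=-21.8691
4: u=38.6862 w=-37.6637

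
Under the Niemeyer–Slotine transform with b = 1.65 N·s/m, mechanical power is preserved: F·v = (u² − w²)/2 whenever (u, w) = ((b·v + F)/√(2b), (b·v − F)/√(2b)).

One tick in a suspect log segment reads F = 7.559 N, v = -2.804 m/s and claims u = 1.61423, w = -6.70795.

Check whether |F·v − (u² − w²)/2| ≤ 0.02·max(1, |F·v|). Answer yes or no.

F·v = 7.559×(-2.804) = -21.19544 W.
(u² − w²)/2 = (2.60574 − 44.99659)/2 = -21.19543 W.
|Δ| = 0.00001;  2% of max(1, |F·v|) = 0.42391.

yes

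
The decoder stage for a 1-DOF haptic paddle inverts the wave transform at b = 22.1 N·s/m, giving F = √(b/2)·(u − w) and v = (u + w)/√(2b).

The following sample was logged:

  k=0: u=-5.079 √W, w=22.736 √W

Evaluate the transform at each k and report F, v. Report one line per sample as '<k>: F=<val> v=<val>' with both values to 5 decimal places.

0: F=-92.46134 v=2.65586

k=0: u−w=-27.81500, u+w=17.65700; √(b/2)=3.32415, √(2b)=6.64831; F=3.32415×(-27.815)=-92.46134, v=17.65700/6.64831=2.65586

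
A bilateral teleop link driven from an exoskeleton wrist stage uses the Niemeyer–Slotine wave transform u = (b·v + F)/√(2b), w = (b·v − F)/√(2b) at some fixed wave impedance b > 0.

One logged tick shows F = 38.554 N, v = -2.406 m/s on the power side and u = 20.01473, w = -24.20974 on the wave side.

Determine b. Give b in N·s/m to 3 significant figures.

u + w = -4.19501;  u + w = √(2b)·v, so √(2b) = -4.19501/(-2.406) = 1.74356.
b = (√(2b))²/2 = 3.04001/2 = 1.52000.
(Check via u − w = 2F/√(2b): u − w = 44.22447, 2F/√(2b) = 44.22441.)

b = 1.52 N·s/m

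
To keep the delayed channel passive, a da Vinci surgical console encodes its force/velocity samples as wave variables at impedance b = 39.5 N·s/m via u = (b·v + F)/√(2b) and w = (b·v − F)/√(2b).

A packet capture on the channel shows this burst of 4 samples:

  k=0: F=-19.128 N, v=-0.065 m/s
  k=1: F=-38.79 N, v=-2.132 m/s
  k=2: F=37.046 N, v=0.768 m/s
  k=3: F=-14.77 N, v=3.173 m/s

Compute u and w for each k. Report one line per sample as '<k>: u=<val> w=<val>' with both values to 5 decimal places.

0: u=-2.44093 w=1.86320
1: u=-13.83903 w=-5.11060
2: u=7.58107 w=-0.75493
3: u=12.43937 w=15.76288

k=0: b·v=39.5×(-0.065)=-2.56750; √(2b)=8.88819; u=(-2.56750+(-19.128))/8.88819=-2.44093, w=(-2.56750−(-19.128))/8.88819=1.86320
k=1: b·v=39.5×(-2.132)=-84.21400; √(2b)=8.88819; u=(-84.21400+(-38.79))/8.88819=-13.83903, w=(-84.21400−(-38.79))/8.88819=-5.11060
k=2: b·v=39.5×0.768=30.33600; √(2b)=8.88819; u=(30.33600+37.046)/8.88819=7.58107, w=(30.33600−37.046)/8.88819=-0.75493
k=3: b·v=39.5×3.173=125.33350; √(2b)=8.88819; u=(125.33350+(-14.77))/8.88819=12.43937, w=(125.33350−(-14.77))/8.88819=15.76288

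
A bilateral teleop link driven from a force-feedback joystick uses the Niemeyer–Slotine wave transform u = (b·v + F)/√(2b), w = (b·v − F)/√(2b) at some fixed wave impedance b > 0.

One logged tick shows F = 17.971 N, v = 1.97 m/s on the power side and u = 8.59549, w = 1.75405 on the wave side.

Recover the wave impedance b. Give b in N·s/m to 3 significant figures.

u + w = 10.34954;  u + w = √(2b)·v, so √(2b) = 10.34954/1.97 = 5.25357.
b = (√(2b))²/2 = 27.60004/2 = 13.80002.
(Check via u − w = 2F/√(2b): u − w = 6.84144, 2F/√(2b) = 6.84144.)

b = 13.8 N·s/m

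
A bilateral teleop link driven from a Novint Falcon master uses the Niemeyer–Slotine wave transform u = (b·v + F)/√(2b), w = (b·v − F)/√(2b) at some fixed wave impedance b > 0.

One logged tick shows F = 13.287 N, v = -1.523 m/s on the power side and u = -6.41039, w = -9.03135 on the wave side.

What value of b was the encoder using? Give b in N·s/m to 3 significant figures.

u + w = -15.4417;  u + w = √(2b)·v, so √(2b) = -15.4417/(-1.523) = 10.1390.
b = (√(2b))²/2 = 102.7999/2 = 51.3999.
(Check via u − w = 2F/√(2b): u − w = 2.6210, 2F/√(2b) = 2.6210.)

b = 51.4 N·s/m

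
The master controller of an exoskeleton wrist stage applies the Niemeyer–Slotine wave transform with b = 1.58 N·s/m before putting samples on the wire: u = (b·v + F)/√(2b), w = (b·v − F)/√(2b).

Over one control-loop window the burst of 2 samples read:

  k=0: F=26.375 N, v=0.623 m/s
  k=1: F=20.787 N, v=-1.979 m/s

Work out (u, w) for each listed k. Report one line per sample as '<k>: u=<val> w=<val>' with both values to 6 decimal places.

0: u=15.390831 w=-14.283362
1: u=9.934627 w=-13.452575

k=0: b·v=1.58×0.623=0.984340; √(2b)=1.777639; u=(0.984340+26.375)/1.777639=15.390831, w=(0.984340−26.375)/1.777639=-14.283362
k=1: b·v=1.58×(-1.979)=-3.126820; √(2b)=1.777639; u=(-3.126820+20.787)/1.777639=9.934627, w=(-3.126820−20.787)/1.777639=-13.452575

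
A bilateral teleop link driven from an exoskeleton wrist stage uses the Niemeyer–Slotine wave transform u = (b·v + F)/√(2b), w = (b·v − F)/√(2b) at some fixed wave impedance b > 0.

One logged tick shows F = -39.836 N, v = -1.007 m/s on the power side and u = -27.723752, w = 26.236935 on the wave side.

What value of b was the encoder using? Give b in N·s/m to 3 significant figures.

b = 1.09 N·s/m

u + w = -1.486817;  u + w = √(2b)·v, so √(2b) = -1.486817/(-1.007) = 1.476482.
b = (√(2b))²/2 = 2.179998/2 = 1.089999.
(Check via u − w = 2F/√(2b): u − w = -53.960687, 2F/√(2b) = -53.960712.)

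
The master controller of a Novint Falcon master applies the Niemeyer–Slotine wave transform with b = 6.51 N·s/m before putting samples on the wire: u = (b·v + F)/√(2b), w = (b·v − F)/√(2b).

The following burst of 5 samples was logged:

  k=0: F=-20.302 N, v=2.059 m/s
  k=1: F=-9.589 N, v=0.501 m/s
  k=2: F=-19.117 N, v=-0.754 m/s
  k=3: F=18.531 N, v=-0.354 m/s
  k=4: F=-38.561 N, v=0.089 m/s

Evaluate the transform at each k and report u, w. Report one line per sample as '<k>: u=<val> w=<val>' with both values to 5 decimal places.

k=0: b·v=6.51×2.059=13.40409; √(2b)=3.60832; u=(13.40409+(-20.302))/3.60832=-1.91167, w=(13.40409−(-20.302))/3.60832=9.34120
k=1: b·v=6.51×0.501=3.26151; √(2b)=3.60832; u=(3.26151+(-9.589))/3.60832=-1.75358, w=(3.26151−(-9.589))/3.60832=3.56135
k=2: b·v=6.51×(-0.754)=-4.90854; √(2b)=3.60832; u=(-4.90854+(-19.117))/3.60832=-6.65837, w=(-4.90854−(-19.117))/3.60832=3.93769
k=3: b·v=6.51×(-0.354)=-2.30454; √(2b)=3.60832; u=(-2.30454+18.531)/3.60832=4.49695, w=(-2.30454−18.531)/3.60832=-5.77430
k=4: b·v=6.51×0.089=0.57939; √(2b)=3.60832; u=(0.57939+(-38.561))/3.60832=-10.52611, w=(0.57939−(-38.561))/3.60832=10.84725

0: u=-1.91167 w=9.34120
1: u=-1.75358 w=3.56135
2: u=-6.65837 w=3.93769
3: u=4.49695 w=-5.77430
4: u=-10.52611 w=10.84725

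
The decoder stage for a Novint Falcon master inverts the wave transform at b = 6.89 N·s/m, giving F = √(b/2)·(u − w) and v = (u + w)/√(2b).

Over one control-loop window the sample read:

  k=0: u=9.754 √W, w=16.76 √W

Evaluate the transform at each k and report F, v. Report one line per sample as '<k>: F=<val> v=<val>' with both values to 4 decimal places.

k=0: u−w=-7.0060, u+w=26.5140; √(b/2)=1.8561, √(2b)=3.7121; F=1.8561×(-7.006)=-13.0036, v=26.5140/3.7121=7.1425

0: F=-13.0036 v=7.1425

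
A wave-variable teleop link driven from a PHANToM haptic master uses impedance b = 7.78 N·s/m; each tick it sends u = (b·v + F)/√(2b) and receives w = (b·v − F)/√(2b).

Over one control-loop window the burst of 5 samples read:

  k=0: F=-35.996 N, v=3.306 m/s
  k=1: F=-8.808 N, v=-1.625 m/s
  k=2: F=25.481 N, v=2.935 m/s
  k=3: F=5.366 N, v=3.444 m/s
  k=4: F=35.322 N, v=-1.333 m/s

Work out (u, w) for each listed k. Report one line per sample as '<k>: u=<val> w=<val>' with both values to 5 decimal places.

0: u=-2.60490 w=15.64580
1: u=-5.43792 w=-0.97208
2: u=12.24841 w=-0.67097
3: u=8.15296 w=5.43229
4: u=6.32540 w=-11.58357

k=0: b·v=7.78×3.306=25.72068; √(2b)=3.94462; u=(25.72068+(-35.996))/3.94462=-2.60490, w=(25.72068−(-35.996))/3.94462=15.64580
k=1: b·v=7.78×(-1.625)=-12.64250; √(2b)=3.94462; u=(-12.64250+(-8.808))/3.94462=-5.43792, w=(-12.64250−(-8.808))/3.94462=-0.97208
k=2: b·v=7.78×2.935=22.83430; √(2b)=3.94462; u=(22.83430+25.481)/3.94462=12.24841, w=(22.83430−25.481)/3.94462=-0.67097
k=3: b·v=7.78×3.444=26.79432; √(2b)=3.94462; u=(26.79432+5.366)/3.94462=8.15296, w=(26.79432−5.366)/3.94462=5.43229
k=4: b·v=7.78×(-1.333)=-10.37074; √(2b)=3.94462; u=(-10.37074+35.322)/3.94462=6.32540, w=(-10.37074−35.322)/3.94462=-11.58357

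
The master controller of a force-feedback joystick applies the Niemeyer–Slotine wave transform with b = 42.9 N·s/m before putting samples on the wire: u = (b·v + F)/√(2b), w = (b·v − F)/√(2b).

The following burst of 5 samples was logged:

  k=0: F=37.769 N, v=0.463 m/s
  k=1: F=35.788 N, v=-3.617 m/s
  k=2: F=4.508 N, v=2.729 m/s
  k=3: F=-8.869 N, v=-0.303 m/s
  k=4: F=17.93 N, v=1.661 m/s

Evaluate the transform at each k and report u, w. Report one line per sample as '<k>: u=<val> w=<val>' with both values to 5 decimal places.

0: u=6.22182 w=-1.93314
1: u=-12.88821 w=-20.61544
2: u=13.12581 w=12.15245
3: u=-2.36080 w=-0.44584
4: u=9.62847 w=5.75709

k=0: b·v=42.9×0.463=19.86270; √(2b)=9.26283; u=(19.86270+37.769)/9.26283=6.22182, w=(19.86270−37.769)/9.26283=-1.93314
k=1: b·v=42.9×(-3.617)=-155.16930; √(2b)=9.26283; u=(-155.16930+35.788)/9.26283=-12.88821, w=(-155.16930−35.788)/9.26283=-20.61544
k=2: b·v=42.9×2.729=117.07410; √(2b)=9.26283; u=(117.07410+4.508)/9.26283=13.12581, w=(117.07410−4.508)/9.26283=12.15245
k=3: b·v=42.9×(-0.303)=-12.99870; √(2b)=9.26283; u=(-12.99870+(-8.869))/9.26283=-2.36080, w=(-12.99870−(-8.869))/9.26283=-0.44584
k=4: b·v=42.9×1.661=71.25690; √(2b)=9.26283; u=(71.25690+17.93)/9.26283=9.62847, w=(71.25690−17.93)/9.26283=5.75709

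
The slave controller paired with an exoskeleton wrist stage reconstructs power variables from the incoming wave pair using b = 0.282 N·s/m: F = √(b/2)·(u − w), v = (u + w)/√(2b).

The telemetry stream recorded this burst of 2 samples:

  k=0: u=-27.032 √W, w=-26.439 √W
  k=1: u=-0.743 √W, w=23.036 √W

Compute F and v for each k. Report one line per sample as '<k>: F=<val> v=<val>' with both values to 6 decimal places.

k=0: u−w=-0.593000, u+w=-53.471000; √(b/2)=0.375500, √(2b)=0.750999; F=0.375500×(-0.593)=-0.222671, v=-53.471000/0.750999=-71.199797
k=1: u−w=-23.779000, u+w=22.293000; √(b/2)=0.375500, √(2b)=0.750999; F=0.375500×(-23.779)=-8.929007, v=22.293000/0.750999=29.684447

0: F=-0.222671 v=-71.199797
1: F=-8.929007 v=29.684447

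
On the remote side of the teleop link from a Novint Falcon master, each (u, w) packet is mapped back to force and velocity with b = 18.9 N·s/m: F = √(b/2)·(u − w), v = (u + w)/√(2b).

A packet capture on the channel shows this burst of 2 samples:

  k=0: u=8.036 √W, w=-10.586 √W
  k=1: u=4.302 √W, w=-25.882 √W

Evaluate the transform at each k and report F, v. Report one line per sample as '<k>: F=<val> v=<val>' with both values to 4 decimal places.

0: F=57.2456 v=-0.4148
1: F=92.7882 v=-3.5100

k=0: u−w=18.6220, u+w=-2.5500; √(b/2)=3.0741, √(2b)=6.1482; F=3.0741×18.622=57.2456, v=-2.5500/6.1482=-0.4148
k=1: u−w=30.1840, u+w=-21.5800; √(b/2)=3.0741, √(2b)=6.1482; F=3.0741×30.184=92.7882, v=-21.5800/6.1482=-3.5100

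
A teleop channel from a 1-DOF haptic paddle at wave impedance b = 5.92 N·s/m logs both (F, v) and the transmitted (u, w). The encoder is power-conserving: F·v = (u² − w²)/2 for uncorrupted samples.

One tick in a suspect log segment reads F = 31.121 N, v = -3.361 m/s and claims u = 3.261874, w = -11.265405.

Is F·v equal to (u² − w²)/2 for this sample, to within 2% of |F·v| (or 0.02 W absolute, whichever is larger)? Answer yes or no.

no

F·v = 31.121×(-3.361) = -104.597681 W.
(u² − w²)/2 = (10.639822 − 126.909350)/2 = -58.134764 W.
|Δ| = 46.462917;  2% of max(1, |F·v|) = 2.091954.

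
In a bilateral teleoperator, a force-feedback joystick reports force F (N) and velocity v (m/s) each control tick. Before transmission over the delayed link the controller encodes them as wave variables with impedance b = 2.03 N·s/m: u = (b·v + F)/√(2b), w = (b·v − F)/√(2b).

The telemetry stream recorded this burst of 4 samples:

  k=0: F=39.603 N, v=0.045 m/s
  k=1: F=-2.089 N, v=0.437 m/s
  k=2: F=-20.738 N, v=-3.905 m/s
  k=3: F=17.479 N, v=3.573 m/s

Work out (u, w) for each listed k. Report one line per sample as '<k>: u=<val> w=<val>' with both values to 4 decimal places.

0: u=19.7000 w=-19.6093
1: u=-0.5965 w=1.4770
2: u=-14.2263 w=6.3579
3: u=12.2744 w=-5.0750

k=0: b·v=2.03×0.045=0.0913; √(2b)=2.0149; u=(0.0913+39.603)/2.0149=19.7000, w=(0.0913−39.603)/2.0149=-19.6093
k=1: b·v=2.03×0.437=0.8871; √(2b)=2.0149; u=(0.8871+(-2.089))/2.0149=-0.5965, w=(0.8871−(-2.089))/2.0149=1.4770
k=2: b·v=2.03×(-3.905)=-7.9271; √(2b)=2.0149; u=(-7.9271+(-20.738))/2.0149=-14.2263, w=(-7.9271−(-20.738))/2.0149=6.3579
k=3: b·v=2.03×3.573=7.2532; √(2b)=2.0149; u=(7.2532+17.479)/2.0149=12.2744, w=(7.2532−17.479)/2.0149=-5.0750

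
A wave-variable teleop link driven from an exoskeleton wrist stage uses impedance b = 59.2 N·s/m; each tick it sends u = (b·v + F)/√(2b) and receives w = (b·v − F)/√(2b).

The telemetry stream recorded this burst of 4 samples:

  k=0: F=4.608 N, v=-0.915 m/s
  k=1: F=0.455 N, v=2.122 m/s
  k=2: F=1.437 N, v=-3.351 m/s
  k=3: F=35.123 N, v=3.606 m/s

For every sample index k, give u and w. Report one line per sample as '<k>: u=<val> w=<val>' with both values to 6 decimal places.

k=0: b·v=59.2×(-0.915)=-54.168000; √(2b)=10.881176; u=(-54.168000+4.608)/10.881176=-4.554655, w=(-54.168000−4.608)/10.881176=-5.401622
k=1: b·v=59.2×2.122=125.622400; √(2b)=10.881176; u=(125.622400+0.455)/10.881176=11.586743, w=(125.622400−0.455)/10.881176=11.503113
k=2: b·v=59.2×(-3.351)=-198.379200; √(2b)=10.881176; u=(-198.379200+1.437)/10.881176=-18.099348, w=(-198.379200−1.437)/10.881176=-18.363474
k=3: b·v=59.2×3.606=213.475200; √(2b)=10.881176; u=(213.475200+35.123)/10.881176=22.846629, w=(213.475200−35.123)/10.881176=16.390893

0: u=-4.554655 w=-5.401622
1: u=11.586743 w=11.503113
2: u=-18.099348 w=-18.363474
3: u=22.846629 w=16.390893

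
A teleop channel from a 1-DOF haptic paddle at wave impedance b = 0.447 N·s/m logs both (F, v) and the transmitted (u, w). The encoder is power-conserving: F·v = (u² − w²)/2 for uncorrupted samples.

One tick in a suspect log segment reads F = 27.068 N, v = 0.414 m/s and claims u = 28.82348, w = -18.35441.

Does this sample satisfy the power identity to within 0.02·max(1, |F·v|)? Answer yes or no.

F·v = 27.068×0.414 = 11.20615 W.
(u² − w²)/2 = (830.79300 − 336.88437)/2 = 246.95432 W.
|Δ| = 235.74816;  2% of max(1, |F·v|) = 0.22412.

no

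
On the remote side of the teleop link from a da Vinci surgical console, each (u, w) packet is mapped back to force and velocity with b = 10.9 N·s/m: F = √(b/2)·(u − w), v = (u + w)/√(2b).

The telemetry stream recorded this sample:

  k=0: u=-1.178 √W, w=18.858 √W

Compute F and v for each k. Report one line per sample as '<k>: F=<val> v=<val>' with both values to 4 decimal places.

0: F=-46.7745 v=3.7866

k=0: u−w=-20.0360, u+w=17.6800; √(b/2)=2.3345, √(2b)=4.6690; F=2.3345×(-20.036)=-46.7745, v=17.6800/4.6690=3.7866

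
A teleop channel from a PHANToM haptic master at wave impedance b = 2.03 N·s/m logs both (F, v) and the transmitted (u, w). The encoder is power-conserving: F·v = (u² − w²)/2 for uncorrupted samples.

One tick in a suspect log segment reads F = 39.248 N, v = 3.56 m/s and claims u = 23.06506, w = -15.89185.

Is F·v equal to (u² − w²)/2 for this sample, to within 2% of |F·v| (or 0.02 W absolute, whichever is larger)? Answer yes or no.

yes

F·v = 39.248×3.56 = 139.72288 W.
(u² − w²)/2 = (531.99699 − 252.55090)/2 = 139.72305 W.
|Δ| = 0.00017;  2% of max(1, |F·v|) = 2.79446.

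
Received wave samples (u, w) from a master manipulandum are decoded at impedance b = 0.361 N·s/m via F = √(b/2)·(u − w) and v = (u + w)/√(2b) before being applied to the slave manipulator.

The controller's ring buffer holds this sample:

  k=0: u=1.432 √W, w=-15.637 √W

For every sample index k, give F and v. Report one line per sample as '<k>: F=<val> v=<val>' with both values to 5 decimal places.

k=0: u−w=17.06900, u+w=-14.20500; √(b/2)=0.42485, √(2b)=0.84971; F=0.42485×17.069=7.25181, v=-14.20500/0.84971=-16.71755

0: F=7.25181 v=-16.71755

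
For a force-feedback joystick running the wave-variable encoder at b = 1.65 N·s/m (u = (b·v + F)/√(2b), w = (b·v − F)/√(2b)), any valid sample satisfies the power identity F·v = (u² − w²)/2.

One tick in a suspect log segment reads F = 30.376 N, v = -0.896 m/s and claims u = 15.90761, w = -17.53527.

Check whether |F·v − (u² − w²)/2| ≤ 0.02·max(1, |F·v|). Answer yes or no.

F·v = 30.376×(-0.896) = -27.2169 W.
(u² − w²)/2 = (253.0521 − 307.4857)/2 = -27.2168 W.
|Δ| = 0.0001;  2% of max(1, |F·v|) = 0.5443.

yes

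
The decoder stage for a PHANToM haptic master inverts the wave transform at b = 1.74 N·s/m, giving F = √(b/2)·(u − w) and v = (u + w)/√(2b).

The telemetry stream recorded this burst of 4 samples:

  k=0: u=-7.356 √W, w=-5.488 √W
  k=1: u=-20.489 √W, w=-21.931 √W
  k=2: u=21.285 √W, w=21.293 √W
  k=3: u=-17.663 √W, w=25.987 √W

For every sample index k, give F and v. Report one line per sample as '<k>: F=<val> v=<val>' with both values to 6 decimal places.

k=0: u−w=-1.868000, u+w=-12.844000; √(b/2)=0.932738, √(2b)=1.865476; F=0.932738×(-1.868)=-1.742354, v=-12.844000/1.865476=-6.885107
k=1: u−w=1.442000, u+w=-42.420000; √(b/2)=0.932738, √(2b)=1.865476; F=0.932738×1.442=1.345008, v=-42.420000/1.865476=-22.739507
k=2: u−w=-0.008000, u+w=42.578000; √(b/2)=0.932738, √(2b)=1.865476; F=0.932738×(-0.008)=-0.007462, v=42.578000/1.865476=22.824204
k=3: u−w=-43.650000, u+w=8.324000; √(b/2)=0.932738, √(2b)=1.865476; F=0.932738×(-43.65)=-40.714010, v=8.324000/1.865476=4.462132

0: F=-1.742354 v=-6.885107
1: F=1.345008 v=-22.739507
2: F=-0.007462 v=22.824204
3: F=-40.714010 v=4.462132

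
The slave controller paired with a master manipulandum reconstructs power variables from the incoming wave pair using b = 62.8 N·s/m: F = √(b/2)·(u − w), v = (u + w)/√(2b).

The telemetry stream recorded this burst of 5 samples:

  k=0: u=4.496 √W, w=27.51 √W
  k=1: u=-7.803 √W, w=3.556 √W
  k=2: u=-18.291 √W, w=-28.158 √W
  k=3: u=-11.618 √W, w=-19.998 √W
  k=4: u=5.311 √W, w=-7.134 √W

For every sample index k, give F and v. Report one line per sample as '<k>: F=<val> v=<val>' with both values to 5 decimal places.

k=0: u−w=-23.01400, u+w=32.00600; √(b/2)=5.60357, √(2b)=11.20714; F=5.60357×(-23.014)=-128.96057, v=32.00600/11.20714=2.85586
k=1: u−w=-11.35900, u+w=-4.24700; √(b/2)=5.60357, √(2b)=11.20714; F=5.60357×(-11.359)=-63.65095, v=-4.24700/11.20714=-0.37895
k=2: u−w=9.86700, u+w=-46.44900; √(b/2)=5.60357, √(2b)=11.20714; F=5.60357×9.867=55.29043, v=-46.44900/11.20714=-4.14459
k=3: u−w=8.38000, u+w=-31.61600; √(b/2)=5.60357, √(2b)=11.20714; F=5.60357×8.38=46.95792, v=-31.61600/11.20714=-2.82106
k=4: u−w=12.44500, u+w=-1.82300; √(b/2)=5.60357, √(2b)=11.20714; F=5.60357×12.445=69.73643, v=-1.82300/11.20714=-0.16266

0: F=-128.96057 v=2.85586
1: F=-63.65095 v=-0.37895
2: F=55.29043 v=-4.14459
3: F=46.95792 v=-2.82106
4: F=69.73643 v=-0.16266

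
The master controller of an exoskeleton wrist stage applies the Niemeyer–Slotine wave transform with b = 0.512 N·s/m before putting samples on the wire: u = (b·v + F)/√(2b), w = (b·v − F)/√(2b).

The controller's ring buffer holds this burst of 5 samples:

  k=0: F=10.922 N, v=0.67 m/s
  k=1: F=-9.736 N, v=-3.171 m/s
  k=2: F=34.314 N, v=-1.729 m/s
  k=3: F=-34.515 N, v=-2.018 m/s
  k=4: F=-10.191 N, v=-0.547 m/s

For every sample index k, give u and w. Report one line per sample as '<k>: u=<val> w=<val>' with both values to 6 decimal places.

k=0: b·v=0.512×0.67=0.343040; √(2b)=1.011929; u=(0.343040+10.922)/1.011929=11.132245, w=(0.343040−10.922)/1.011929=-10.454253
k=1: b·v=0.512×(-3.171)=-1.623552; √(2b)=1.011929; u=(-1.623552+(-9.736))/1.011929=-11.225643, w=(-1.623552−(-9.736))/1.011929=8.016817
k=2: b·v=0.512×(-1.729)=-0.885248; √(2b)=1.011929; u=(-0.885248+34.314)/1.011929=33.034686, w=(-0.885248−34.314)/1.011929=-34.784311
k=3: b·v=0.512×(-2.018)=-1.033216; √(2b)=1.011929; u=(-1.033216+(-34.515))/1.011929=-35.129165, w=(-1.033216−(-34.515))/1.011929=33.087093
k=4: b·v=0.512×(-0.547)=-0.280064; √(2b)=1.011929; u=(-0.280064+(-10.191))/1.011929=-10.347629, w=(-0.280064−(-10.191))/1.011929=9.794104

0: u=11.132245 w=-10.454253
1: u=-11.225643 w=8.016817
2: u=33.034686 w=-34.784311
3: u=-35.129165 w=33.087093
4: u=-10.347629 w=9.794104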